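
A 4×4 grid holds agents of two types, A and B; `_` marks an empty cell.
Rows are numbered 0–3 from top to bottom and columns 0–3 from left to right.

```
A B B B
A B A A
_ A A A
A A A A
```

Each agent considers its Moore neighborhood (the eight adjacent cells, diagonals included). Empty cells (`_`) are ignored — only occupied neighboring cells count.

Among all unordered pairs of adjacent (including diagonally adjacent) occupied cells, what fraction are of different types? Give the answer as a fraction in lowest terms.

12/37

Scan each occupied cell's neighbors to the right and below (and the two forward diagonals) so each pair is counted once.
From row 0: 8 unlike of 13 pairs (running 8/13).
From row 1: 4 unlike of 11 pairs (running 12/24).
From row 2: 0 unlike of 10 pairs (running 12/34).
From row 3: 0 unlike of 3 pairs (running 12/37).
Total adjacent occupied pairs: 37; unlike-type pairs: 12.
12/37 is already in lowest terms.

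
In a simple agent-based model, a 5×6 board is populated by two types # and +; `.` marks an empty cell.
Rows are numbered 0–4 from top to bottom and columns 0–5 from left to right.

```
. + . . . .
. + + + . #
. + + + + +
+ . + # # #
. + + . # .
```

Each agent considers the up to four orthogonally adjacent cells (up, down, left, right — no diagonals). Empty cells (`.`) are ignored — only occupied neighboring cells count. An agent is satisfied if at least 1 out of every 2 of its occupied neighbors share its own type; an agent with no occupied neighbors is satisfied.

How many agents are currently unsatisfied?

Row 0: (0,1)+ 1/1 satisfied
Row 1: (1,1)+ 3/3 satisfied · (1,2)+ 3/3 satisfied · (1,3)+ 2/2 satisfied · (1,5)# 0/1 not
Row 2: (2,1)+ 2/2 satisfied · (2,2)+ 4/4 satisfied · (2,3)+ 3/4 satisfied · (2,4)+ 2/3 satisfied · (2,5)+ 1/3 not
Row 3: (3,0)+ 0/0 satisfied · (3,2)+ 2/3 satisfied · (3,3)# 1/3 not · (3,4)# 3/4 satisfied · (3,5)# 1/2 satisfied
Row 4: (4,1)+ 1/1 satisfied · (4,2)+ 2/2 satisfied · (4,4)# 1/1 satisfied
Unsatisfied: (1,5), (2,5), (3,3) — 3 in total.

3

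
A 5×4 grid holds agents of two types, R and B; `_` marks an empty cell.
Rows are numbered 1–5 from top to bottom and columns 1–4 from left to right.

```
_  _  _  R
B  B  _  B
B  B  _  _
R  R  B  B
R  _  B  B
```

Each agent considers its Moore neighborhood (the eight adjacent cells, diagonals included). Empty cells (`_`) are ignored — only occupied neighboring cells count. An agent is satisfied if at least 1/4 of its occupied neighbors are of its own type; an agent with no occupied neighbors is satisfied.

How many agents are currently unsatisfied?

2

Row 1: (1,4)R 0/1 ✗
Row 2: (2,1)B 3/3 ✓ · (2,2)B 3/3 ✓ · (2,4)B 0/1 ✗
Row 3: (3,1)B 3/5 ✓ · (3,2)B 4/6 ✓
Row 4: (4,1)R 2/4 ✓ · (4,2)R 2/6 ✓ · (4,3)B 4/5 ✓ · (4,4)B 3/3 ✓
Row 5: (5,1)R 2/2 ✓ · (5,3)B 3/4 ✓ · (5,4)B 3/3 ✓
Unsatisfied: (1,4), (2,4) — 2 in total.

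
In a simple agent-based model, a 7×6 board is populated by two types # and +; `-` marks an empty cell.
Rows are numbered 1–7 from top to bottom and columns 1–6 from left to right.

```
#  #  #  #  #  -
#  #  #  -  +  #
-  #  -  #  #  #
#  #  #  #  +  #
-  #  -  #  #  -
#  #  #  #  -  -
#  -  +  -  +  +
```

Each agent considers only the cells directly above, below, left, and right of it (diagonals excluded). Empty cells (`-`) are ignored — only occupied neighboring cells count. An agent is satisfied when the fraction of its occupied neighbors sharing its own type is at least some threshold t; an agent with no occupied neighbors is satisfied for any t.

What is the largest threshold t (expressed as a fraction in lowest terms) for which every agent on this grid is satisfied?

0/1

(1,1)# 2/2
(1,2)# 3/3
(1,3)# 3/3
(1,4)# 2/2
(1,5)# 1/2
(2,1)# 2/2
(2,2)# 4/4
(2,3)# 2/2
(2,5)+ 0/3
(2,6)# 1/2
(3,2)# 2/2
(3,4)# 2/2
(3,5)# 2/4
(3,6)# 3/3
(4,1)# 1/1
(4,2)# 4/4
(4,3)# 2/2
(4,4)# 3/4
(4,5)+ 0/4
(4,6)# 1/2
(5,2)# 2/2
(5,4)# 3/3
(5,5)# 1/2
(6,1)# 2/2
(6,2)# 3/3
(6,3)# 2/3
(6,4)# 2/2
(7,1)# 1/1
(7,3)+ 0/1
(7,5)+ 1/1
(7,6)+ 1/1
The smallest same-type fraction is 0/3 at (2,5), which reduces to 0/1. Any threshold above that leaves this agent unsatisfied.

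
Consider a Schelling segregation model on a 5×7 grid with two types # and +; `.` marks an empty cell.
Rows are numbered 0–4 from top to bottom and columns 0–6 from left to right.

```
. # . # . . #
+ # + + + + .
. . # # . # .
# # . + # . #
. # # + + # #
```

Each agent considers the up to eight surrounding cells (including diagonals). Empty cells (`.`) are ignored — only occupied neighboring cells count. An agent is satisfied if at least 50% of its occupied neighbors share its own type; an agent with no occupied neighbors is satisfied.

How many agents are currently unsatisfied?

10

(0,1)# 1/3 ✗
(0,3)# 0/3 ✗
(0,6)# 0/1 ✗
(1,0)+ 0/2 ✗
(1,1)# 2/4 ✓
(1,2)+ 1/6 ✗
(1,3)+ 2/5 ✗
(1,4)+ 2/5 ✗
(1,5)+ 1/3 ✗
(2,2)# 3/6 ✓
(2,3)# 2/6 ✗
(2,5)# 2/4 ✓
(3,0)# 2/2 ✓
(3,1)# 4/4 ✓
(3,3)+ 2/6 ✗
(3,4)# 3/6 ✓
(3,6)# 3/3 ✓
(4,1)# 3/3 ✓
(4,2)# 2/4 ✓
(4,3)+ 2/4 ✓
(4,4)+ 2/4 ✓
(4,5)# 3/4 ✓
(4,6)# 2/2 ✓
Unsatisfied: (0,1), (0,3), (0,6), (1,0), (1,2), (1,3), (1,4), (1,5), (2,3), (3,3) — 10 in total.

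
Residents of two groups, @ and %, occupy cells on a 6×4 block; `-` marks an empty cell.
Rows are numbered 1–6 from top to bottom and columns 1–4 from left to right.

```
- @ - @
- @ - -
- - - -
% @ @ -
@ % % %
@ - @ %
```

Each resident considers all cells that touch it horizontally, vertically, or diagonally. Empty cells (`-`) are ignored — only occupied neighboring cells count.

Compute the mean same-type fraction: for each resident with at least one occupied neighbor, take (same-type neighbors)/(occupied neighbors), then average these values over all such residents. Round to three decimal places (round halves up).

Row 1: (1,2)@ 1/1 · (1,4)@ — no occupied neighbors
Row 2: (2,2)@ 1/1
Row 4: (4,1)% 1/3 · (4,2)@ 2/5 · (4,3)@ 1/4
Row 5: (5,1)@ 2/4 · (5,2)% 2/7 · (5,3)% 3/6 · (5,4)% 2/4
Row 6: (6,1)@ 1/2 · (6,3)@ 0/4 · (6,4)% 2/3
Sum over 12 residents: 1/1 + 1/1 + 1/3 + 2/5 + 1/4 + 2/4 + 2/7 + 3/6 + 2/4 + 1/2 + 0/4 + 2/3 = 831/140; mean = 831/140 ÷ 12 = 277/560 = 0.494642… → 0.495.

0.495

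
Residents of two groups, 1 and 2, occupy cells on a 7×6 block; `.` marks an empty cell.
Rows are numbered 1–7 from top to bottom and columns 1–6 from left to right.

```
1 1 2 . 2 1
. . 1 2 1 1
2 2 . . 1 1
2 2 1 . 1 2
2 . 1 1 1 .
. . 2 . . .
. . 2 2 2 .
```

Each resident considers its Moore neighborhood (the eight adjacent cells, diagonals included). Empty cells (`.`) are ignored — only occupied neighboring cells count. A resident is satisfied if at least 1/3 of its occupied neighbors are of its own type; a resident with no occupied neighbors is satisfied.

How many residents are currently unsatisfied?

3

Row 1: (1,1)1 1/1 satisfied · (1,2)1 2/3 satisfied · (1,3)2 1/3 satisfied · (1,5)2 1/4 not · (1,6)1 2/3 satisfied
Row 2: (2,3)1 1/4 not · (2,4)2 2/5 satisfied · (2,5)1 4/6 satisfied · (2,6)1 4/5 satisfied
Row 3: (3,1)2 3/3 satisfied · (3,2)2 3/5 satisfied · (3,5)1 4/6 satisfied · (3,6)1 4/5 satisfied
Row 4: (4,1)2 4/4 satisfied · (4,2)2 4/6 satisfied · (4,3)1 2/4 satisfied · (4,5)1 4/5 satisfied · (4,6)2 0/4 not
Row 5: (5,1)2 2/2 satisfied · (5,3)1 2/4 satisfied · (5,4)1 4/5 satisfied · (5,5)1 2/3 satisfied
Row 6: (6,3)2 2/4 satisfied
Row 7: (7,3)2 2/2 satisfied · (7,4)2 3/3 satisfied · (7,5)2 1/1 satisfied
Unsatisfied: (1,5), (2,3), (4,6) — 3 in total.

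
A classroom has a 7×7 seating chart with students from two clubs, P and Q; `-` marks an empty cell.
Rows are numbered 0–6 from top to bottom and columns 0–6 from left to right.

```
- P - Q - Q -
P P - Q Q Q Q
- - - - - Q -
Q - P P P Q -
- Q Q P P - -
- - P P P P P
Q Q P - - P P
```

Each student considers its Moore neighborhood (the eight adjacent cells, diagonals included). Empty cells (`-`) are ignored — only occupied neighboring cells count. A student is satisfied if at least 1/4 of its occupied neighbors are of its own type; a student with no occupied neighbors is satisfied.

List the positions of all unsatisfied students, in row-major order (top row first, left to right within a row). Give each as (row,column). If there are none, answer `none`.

(4,2)

(0,1)P 2/2 ok
(0,3)Q 2/2 ok
(0,5)Q 3/3 ok
(1,0)P 2/2 ok
(1,1)P 2/2 ok
(1,3)Q 2/2 ok
(1,4)Q 5/5 ok
(1,5)Q 4/4 ok
(1,6)Q 3/3 ok
(2,5)Q 4/5 ok
(3,0)Q 1/1 ok
(3,2)P 2/4 ok
(3,3)P 4/5 ok
(3,4)P 3/5 ok
(3,5)Q 1/3 ok
(4,1)Q 2/4 ok
(4,2)Q 1/6 unhappy
(4,3)P 7/8 ok
(4,4)P 6/7 ok
(5,2)P 3/6 ok
(5,3)P 5/6 ok
(5,4)P 5/5 ok
(5,5)P 5/5 ok
(5,6)P 3/3 ok
(6,0)Q 1/1 ok
(6,1)Q 1/3 ok
(6,2)P 2/3 ok
(6,5)P 4/4 ok
(6,6)P 3/3 ok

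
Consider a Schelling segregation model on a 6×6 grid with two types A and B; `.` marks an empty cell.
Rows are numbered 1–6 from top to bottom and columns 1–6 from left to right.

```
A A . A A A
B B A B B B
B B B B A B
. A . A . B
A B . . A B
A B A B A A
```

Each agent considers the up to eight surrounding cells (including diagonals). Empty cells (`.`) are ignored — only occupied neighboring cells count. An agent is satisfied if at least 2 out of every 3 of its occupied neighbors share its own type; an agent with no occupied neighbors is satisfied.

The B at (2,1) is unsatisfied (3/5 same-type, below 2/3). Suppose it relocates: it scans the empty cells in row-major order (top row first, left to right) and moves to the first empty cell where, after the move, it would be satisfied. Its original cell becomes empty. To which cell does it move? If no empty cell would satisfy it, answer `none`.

(4,3)

Vacating (2,1). Empty cells in order:
  (1,3): 2/5 same-type → still unsatisfied.
  (4,1): 3/5 same-type → still unsatisfied.
  (4,3): 4/6 same-type → satisfied — stop here.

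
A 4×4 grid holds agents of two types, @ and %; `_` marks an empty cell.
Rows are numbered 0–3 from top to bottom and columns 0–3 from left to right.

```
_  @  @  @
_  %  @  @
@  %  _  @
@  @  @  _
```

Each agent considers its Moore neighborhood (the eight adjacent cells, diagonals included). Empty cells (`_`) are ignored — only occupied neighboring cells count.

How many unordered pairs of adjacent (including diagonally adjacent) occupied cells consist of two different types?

Scan each occupied cell's neighbors to the right and below (and the two forward diagonals) so each pair is counted once.
From row 0: 2 unlike of 9 pairs (running 2/9).
From row 1: 3 unlike of 7 pairs (running 5/16).
From row 2: 4 unlike of 7 pairs (running 9/23).
From row 3: 0 unlike of 2 pairs (running 9/25).
Total adjacent occupied pairs: 25; unlike-type pairs: 9.

9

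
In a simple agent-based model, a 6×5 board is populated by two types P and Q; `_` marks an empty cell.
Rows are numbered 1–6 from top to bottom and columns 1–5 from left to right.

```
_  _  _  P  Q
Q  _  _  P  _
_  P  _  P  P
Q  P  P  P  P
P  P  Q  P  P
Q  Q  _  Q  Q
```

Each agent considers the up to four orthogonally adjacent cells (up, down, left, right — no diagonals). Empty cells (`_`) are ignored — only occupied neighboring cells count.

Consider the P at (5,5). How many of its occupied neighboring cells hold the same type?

Occupied neighbors of (5,5): (4,5)=P, (6,5)=Q, (5,4)=P.
Same type (P): 2 of 3.

2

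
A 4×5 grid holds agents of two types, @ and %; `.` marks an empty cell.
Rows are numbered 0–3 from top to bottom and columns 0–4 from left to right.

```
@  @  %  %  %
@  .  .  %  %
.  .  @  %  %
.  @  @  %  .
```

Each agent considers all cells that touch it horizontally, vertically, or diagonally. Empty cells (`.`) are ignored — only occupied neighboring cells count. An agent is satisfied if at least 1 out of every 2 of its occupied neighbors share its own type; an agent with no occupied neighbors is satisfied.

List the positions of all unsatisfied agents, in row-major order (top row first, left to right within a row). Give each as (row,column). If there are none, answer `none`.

(2,2)

Row 0: (0,0)@ 2/2 satisfied · (0,1)@ 2/3 satisfied · (0,2)% 2/3 satisfied · (0,3)% 4/4 satisfied · (0,4)% 3/3 satisfied
Row 1: (1,0)@ 2/2 satisfied · (1,3)% 6/7 satisfied · (1,4)% 5/5 satisfied
Row 2: (2,2)@ 2/5 not · (2,3)% 4/6 satisfied · (2,4)% 4/4 satisfied
Row 3: (3,1)@ 2/2 satisfied · (3,2)@ 2/4 satisfied · (3,3)% 2/4 satisfied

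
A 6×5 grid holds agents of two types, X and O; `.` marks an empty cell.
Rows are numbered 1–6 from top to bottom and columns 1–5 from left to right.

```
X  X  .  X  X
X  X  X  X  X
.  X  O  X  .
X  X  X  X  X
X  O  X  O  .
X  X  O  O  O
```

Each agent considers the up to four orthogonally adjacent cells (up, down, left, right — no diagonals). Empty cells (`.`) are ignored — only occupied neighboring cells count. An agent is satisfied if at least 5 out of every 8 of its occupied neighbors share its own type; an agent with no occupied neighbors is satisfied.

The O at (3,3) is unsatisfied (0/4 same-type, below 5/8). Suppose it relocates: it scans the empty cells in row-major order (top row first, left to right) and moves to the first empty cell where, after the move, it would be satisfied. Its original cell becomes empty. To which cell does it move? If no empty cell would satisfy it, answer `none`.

Vacating (3,3). Empty cells in order:
  (1,3): 0/3 same-type → still unsatisfied.
  (3,1): 0/3 same-type → still unsatisfied.
  (3,5): 0/3 same-type → still unsatisfied.
  (5,5): 2/3 same-type → satisfied — stop here.

(5,5)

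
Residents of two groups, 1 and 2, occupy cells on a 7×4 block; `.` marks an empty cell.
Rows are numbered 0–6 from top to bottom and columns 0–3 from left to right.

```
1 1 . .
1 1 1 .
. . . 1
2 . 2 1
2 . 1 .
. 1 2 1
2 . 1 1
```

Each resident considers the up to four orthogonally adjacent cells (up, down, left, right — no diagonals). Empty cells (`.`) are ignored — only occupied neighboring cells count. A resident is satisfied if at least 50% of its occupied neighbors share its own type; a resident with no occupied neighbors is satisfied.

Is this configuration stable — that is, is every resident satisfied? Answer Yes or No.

No

(0,0)1 2/2 satisfied
(0,1)1 2/2 satisfied
(1,0)1 2/2 satisfied
(1,1)1 3/3 satisfied
(1,2)1 1/1 satisfied
(2,3)1 1/1 satisfied
(3,0)2 1/1 satisfied
(3,2)2 0/2 not
(3,3)1 1/2 satisfied
(4,0)2 1/1 satisfied
(4,2)1 0/2 not
(5,1)1 0/1 not
(5,2)2 0/4 not
(5,3)1 1/2 satisfied
(6,0)2 0/0 satisfied
(6,2)1 1/2 satisfied
(6,3)1 2/2 satisfied
For instance (3,2) has only 0/2 same-type neighbors, below 1/2.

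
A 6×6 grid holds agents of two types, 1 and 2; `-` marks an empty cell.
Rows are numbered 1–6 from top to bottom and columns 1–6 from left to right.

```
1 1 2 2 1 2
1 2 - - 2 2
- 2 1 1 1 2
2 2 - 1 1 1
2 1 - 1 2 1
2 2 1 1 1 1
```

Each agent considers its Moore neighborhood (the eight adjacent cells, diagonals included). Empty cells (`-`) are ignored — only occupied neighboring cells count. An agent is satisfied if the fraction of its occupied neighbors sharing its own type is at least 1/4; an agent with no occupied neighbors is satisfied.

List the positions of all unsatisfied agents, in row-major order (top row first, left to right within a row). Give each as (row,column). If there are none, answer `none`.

Row 1: (1,1)1 2/3 satisfied · (1,2)1 2/4 satisfied · (1,3)2 2/3 satisfied · (1,4)2 2/3 satisfied · (1,5)1 0/4 not · (1,6)2 2/3 satisfied
Row 2: (2,1)1 2/4 satisfied · (2,2)2 2/6 satisfied · (2,5)2 4/7 satisfied · (2,6)2 3/5 satisfied
Row 3: (3,2)2 3/5 satisfied · (3,3)1 2/5 satisfied · (3,4)1 4/5 satisfied · (3,5)1 4/7 satisfied · (3,6)2 2/5 satisfied
Row 4: (4,1)2 3/4 satisfied · (4,2)2 3/5 satisfied · (4,4)1 5/6 satisfied · (4,5)1 6/8 satisfied · (4,6)1 3/5 satisfied
Row 5: (5,1)2 4/5 satisfied · (5,2)1 1/6 not · (5,4)1 5/6 satisfied · (5,5)2 0/8 not · (5,6)1 4/5 satisfied
Row 6: (6,1)2 2/3 satisfied · (6,2)2 2/4 satisfied · (6,3)1 3/4 satisfied · (6,4)1 3/4 satisfied · (6,5)1 4/5 satisfied · (6,6)1 2/3 satisfied

(1,5), (5,2), (5,5)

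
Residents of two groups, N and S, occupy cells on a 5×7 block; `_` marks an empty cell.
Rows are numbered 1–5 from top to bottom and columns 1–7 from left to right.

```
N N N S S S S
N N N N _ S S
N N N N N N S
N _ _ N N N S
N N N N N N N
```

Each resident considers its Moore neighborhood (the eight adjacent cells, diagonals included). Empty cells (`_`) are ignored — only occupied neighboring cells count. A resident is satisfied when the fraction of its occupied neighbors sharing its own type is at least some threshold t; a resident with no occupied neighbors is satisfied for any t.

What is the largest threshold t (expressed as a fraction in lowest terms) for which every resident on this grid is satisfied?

1/5

Row 1: (1,1)N 3/3 · (1,2)N 5/5 · (1,3)N 4/5 · (1,4)S 1/4 · (1,5)S 3/4 · (1,6)S 4/4 · (1,7)S 3/3
Row 2: (2,1)N 5/5 · (2,2)N 8/8 · (2,3)N 7/8 · (2,4)N 5/7 · (2,6)S 5/7 · (2,7)S 4/5
Row 3: (3,1)N 4/4 · (3,2)N 6/6 · (3,3)N 6/6 · (3,4)N 6/6 · (3,5)N 6/7 · (3,6)N 3/7 · (3,7)S 3/5
Row 4: (4,1)N 4/4 · (4,4)N 7/7 · (4,5)N 8/8 · (4,6)N 6/8 · (4,7)S 1/5
Row 5: (5,1)N 2/2 · (5,2)N 3/3 · (5,3)N 3/3 · (5,4)N 4/4 · (5,5)N 5/5 · (5,6)N 4/5 · (5,7)N 2/3
The smallest same-type fraction is 1/5 at (4,7), which reduces to 1/5. Any threshold above that leaves this resident unsatisfied.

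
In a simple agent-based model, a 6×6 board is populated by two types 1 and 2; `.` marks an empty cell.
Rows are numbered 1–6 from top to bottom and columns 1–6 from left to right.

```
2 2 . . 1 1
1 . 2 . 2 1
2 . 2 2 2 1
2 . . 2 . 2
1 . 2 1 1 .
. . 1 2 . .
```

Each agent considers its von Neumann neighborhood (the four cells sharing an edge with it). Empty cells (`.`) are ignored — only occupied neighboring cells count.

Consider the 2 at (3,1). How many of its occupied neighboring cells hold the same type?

1

Occupied neighbors of (3,1): (2,1)=1, (4,1)=2.
Same type (2): 1 of 2.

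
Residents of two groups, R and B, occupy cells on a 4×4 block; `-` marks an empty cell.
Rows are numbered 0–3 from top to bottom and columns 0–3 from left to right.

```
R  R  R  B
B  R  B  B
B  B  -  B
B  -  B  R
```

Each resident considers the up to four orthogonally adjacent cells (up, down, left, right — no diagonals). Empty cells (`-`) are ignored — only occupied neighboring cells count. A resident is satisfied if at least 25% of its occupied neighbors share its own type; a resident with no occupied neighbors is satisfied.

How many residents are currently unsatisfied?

2

Row 0: (0,0)R 1/2 satisfied · (0,1)R 3/3 satisfied · (0,2)R 1/3 satisfied · (0,3)B 1/2 satisfied
Row 1: (1,0)B 1/3 satisfied · (1,1)R 1/4 satisfied · (1,2)B 1/3 satisfied · (1,3)B 3/3 satisfied
Row 2: (2,0)B 3/3 satisfied · (2,1)B 1/2 satisfied · (2,3)B 1/2 satisfied
Row 3: (3,0)B 1/1 satisfied · (3,2)B 0/1 not · (3,3)R 0/2 not
Unsatisfied: (3,2), (3,3) — 2 in total.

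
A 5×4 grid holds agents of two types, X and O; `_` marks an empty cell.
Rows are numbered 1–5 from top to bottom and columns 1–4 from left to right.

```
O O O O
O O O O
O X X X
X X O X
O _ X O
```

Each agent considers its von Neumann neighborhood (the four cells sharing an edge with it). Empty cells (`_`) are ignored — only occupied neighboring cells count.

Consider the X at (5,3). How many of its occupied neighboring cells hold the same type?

Occupied neighbors of (5,3): (4,3)=O, (5,4)=O.
Same type (X): 0 of 2.

0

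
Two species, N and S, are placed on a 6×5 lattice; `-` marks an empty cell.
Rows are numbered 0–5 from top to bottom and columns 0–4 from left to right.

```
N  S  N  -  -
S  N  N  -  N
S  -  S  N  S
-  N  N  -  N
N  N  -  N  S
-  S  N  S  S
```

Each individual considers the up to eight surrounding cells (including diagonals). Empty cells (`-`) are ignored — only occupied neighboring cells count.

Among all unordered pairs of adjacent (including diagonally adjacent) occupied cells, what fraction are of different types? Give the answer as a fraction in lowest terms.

Scan each occupied cell's neighbors to the right and below (and the two forward diagonals) so each pair is counted once.
Row 0: N(0,0)–S(0,1)≠ N(0,0)–S(1,0)≠ N(0,0)–N(1,1)= S(0,1)–N(0,2)≠ S(0,1)–N(1,1)≠ S(0,1)–N(1,2)≠ S(0,1)–S(1,0)= N(0,2)–N(1,2)= N(0,2)–N(1,1)=  → 5/9 unlike.
Row 1: S(1,0)–N(1,1)≠ S(1,0)–S(2,0)= N(1,1)–N(1,2)= N(1,1)–S(2,2)≠ N(1,1)–S(2,0)≠ N(1,2)–S(2,2)≠ N(1,2)–N(2,3)= N(1,4)–S(2,4)≠ N(1,4)–N(2,3)=  → 5/9 unlike.
Row 2: S(2,0)–N(3,1)≠ S(2,2)–N(2,3)≠ S(2,2)–N(3,2)≠ S(2,2)–N(3,1)≠ N(2,3)–S(2,4)≠ N(2,3)–N(3,4)= N(2,3)–N(3,2)= S(2,4)–N(3,4)≠  → 6/8 unlike.
Row 3: N(3,1)–N(3,2)= N(3,1)–N(4,1)= N(3,1)–N(4,0)= N(3,2)–N(4,3)= N(3,2)–N(4,1)= N(3,4)–S(4,4)≠ N(3,4)–N(4,3)=  → 1/7 unlike.
Row 4: N(4,0)–N(4,1)= N(4,0)–S(5,1)≠ N(4,1)–S(5,1)≠ N(4,1)–N(5,2)= N(4,3)–S(4,4)≠ N(4,3)–S(5,3)≠ N(4,3)–S(5,4)≠ N(4,3)–N(5,2)= S(4,4)–S(5,4)= S(4,4)–S(5,3)=  → 5/10 unlike.
Row 5: S(5,1)–N(5,2)≠ N(5,2)–S(5,3)≠ S(5,3)–S(5,4)=  → 2/3 unlike.
Total adjacent occupied pairs: 46; unlike-type pairs: 24.
24/46 reduces to 12/23.

12/23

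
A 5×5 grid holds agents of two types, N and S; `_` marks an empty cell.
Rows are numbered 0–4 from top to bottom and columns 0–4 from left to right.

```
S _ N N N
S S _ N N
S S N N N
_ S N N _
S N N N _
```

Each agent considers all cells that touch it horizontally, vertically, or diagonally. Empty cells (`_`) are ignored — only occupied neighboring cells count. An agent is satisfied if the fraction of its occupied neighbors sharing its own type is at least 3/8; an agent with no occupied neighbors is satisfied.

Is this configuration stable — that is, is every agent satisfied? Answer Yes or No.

(0,0)S 2/2 ✓
(0,2)N 2/3 ✓
(0,3)N 4/4 ✓
(0,4)N 3/3 ✓
(1,0)S 4/4 ✓
(1,1)S 4/6 ✓
(1,3)N 7/7 ✓
(1,4)N 5/5 ✓
(2,0)S 4/4 ✓
(2,1)S 4/6 ✓
(2,2)N 4/7 ✓
(2,3)N 6/6 ✓
(2,4)N 4/4 ✓
(3,1)S 3/7 ✓
(3,2)N 6/8 ✓
(3,3)N 6/6 ✓
(4,0)S 1/2 ✓
(4,1)N 2/4 ✓
(4,2)N 4/5 ✓
(4,3)N 3/3 ✓
All meet the threshold, so the configuration is stable.

Yes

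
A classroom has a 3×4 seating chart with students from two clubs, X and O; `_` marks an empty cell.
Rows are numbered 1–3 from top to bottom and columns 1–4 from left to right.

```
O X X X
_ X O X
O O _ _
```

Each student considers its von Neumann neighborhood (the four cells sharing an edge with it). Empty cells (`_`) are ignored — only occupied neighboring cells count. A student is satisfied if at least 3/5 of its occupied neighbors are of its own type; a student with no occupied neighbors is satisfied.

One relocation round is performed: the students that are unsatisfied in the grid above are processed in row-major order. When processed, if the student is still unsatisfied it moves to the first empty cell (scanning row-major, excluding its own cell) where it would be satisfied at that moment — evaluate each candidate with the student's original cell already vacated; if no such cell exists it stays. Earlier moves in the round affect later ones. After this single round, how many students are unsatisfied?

Initially unsatisfied (in order): (1,1), (2,2), (2,3), (2,4), (3,2).
  (1,1) → (3,3).
  (2,2) → (1,1).
  (2,3): no empty cell satisfies it; stays.
  (2,4): no empty cell satisfies it; stays.
  (3,2): now satisfied by earlier moves; stays.
Resulting grid:
X X X X
_ _ O X
O O O _
Unsatisfied now: (2,3), (2,4).

2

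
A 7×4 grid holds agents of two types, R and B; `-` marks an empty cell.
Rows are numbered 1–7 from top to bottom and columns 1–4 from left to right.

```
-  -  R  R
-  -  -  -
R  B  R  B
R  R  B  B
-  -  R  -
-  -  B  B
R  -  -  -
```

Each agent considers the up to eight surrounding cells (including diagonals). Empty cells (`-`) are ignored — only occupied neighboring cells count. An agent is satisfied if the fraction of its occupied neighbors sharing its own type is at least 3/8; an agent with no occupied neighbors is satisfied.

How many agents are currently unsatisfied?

Row 1: (1,3)R 1/1 ✓ · (1,4)R 1/1 ✓
Row 3: (3,1)R 2/3 ✓ · (3,2)B 1/5 ✗ · (3,3)R 1/5 ✗ · (3,4)B 2/3 ✓
Row 4: (4,1)R 2/3 ✓ · (4,2)R 4/6 ✓ · (4,3)B 3/6 ✓ · (4,4)B 2/4 ✓
Row 5: (5,3)R 1/5 ✗
Row 6: (6,3)B 1/2 ✓ · (6,4)B 1/2 ✓
Row 7: (7,1)R 0/0 ✓
Unsatisfied: (3,2), (3,3), (5,3) — 3 in total.

3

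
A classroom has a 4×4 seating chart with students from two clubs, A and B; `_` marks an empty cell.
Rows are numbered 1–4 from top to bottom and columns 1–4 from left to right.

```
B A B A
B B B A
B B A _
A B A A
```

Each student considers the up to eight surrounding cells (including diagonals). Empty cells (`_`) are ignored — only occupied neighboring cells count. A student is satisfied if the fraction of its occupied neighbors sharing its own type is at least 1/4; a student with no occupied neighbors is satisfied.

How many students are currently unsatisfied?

2

(1,1)B 2/3 ✓
(1,2)A 0/5 ✗
(1,3)B 2/5 ✓
(1,4)A 1/3 ✓
(2,1)B 4/5 ✓
(2,2)B 6/8 ✓
(2,3)B 3/7 ✓
(2,4)A 2/4 ✓
(3,1)B 4/5 ✓
(3,2)B 5/8 ✓
(3,3)A 3/7 ✓
(4,1)A 0/3 ✗
(4,2)B 2/5 ✓
(4,3)A 2/4 ✓
(4,4)A 2/2 ✓
Unsatisfied: (1,2), (4,1) — 2 in total.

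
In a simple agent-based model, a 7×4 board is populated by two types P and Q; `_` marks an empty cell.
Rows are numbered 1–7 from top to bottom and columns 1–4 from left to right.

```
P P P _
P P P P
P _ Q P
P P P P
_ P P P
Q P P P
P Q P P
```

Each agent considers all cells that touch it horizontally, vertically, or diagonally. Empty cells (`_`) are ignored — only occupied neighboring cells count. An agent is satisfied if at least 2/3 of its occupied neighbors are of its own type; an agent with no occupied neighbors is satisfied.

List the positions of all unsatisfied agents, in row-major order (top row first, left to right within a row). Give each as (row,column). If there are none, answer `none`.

(1,1)P 3/3 satisfied
(1,2)P 5/5 satisfied
(1,3)P 4/4 satisfied
(2,1)P 4/4 satisfied
(2,2)P 6/7 satisfied
(2,3)P 5/6 satisfied
(2,4)P 3/4 satisfied
(3,1)P 4/4 satisfied
(3,3)Q 0/7 not
(3,4)P 4/5 satisfied
(4,1)P 3/3 satisfied
(4,2)P 5/6 satisfied
(4,3)P 6/7 satisfied
(4,4)P 4/5 satisfied
(5,2)P 6/7 satisfied
(5,3)P 8/8 satisfied
(5,4)P 5/5 satisfied
(6,1)Q 1/4 not
(6,2)P 5/7 satisfied
(6,3)P 7/8 satisfied
(6,4)P 5/5 satisfied
(7,1)P 1/3 not
(7,2)Q 1/5 not
(7,3)P 4/5 satisfied
(7,4)P 3/3 satisfied

(3,3), (6,1), (7,1), (7,2)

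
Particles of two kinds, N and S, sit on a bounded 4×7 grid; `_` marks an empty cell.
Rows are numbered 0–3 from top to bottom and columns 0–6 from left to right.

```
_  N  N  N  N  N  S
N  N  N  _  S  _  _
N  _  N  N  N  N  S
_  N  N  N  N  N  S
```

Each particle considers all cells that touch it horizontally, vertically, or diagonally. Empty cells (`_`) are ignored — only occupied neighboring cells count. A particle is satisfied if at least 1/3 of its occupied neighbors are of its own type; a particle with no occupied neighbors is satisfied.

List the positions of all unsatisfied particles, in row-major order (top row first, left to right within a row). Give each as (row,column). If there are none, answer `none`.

(0,6), (1,4)

(0,1)N 4/4 ok
(0,2)N 4/4 ok
(0,3)N 3/4 ok
(0,4)N 2/3 ok
(0,5)N 1/3 ok
(0,6)S 0/1 unhappy
(1,0)N 3/3 ok
(1,1)N 6/6 ok
(1,2)N 6/6 ok
(1,4)S 0/6 unhappy
(2,0)N 3/3 ok
(2,2)N 6/6 ok
(2,3)N 6/7 ok
(2,4)N 5/6 ok
(2,5)N 3/6 ok
(2,6)S 1/3 ok
(3,1)N 3/3 ok
(3,2)N 4/4 ok
(3,3)N 5/5 ok
(3,4)N 5/5 ok
(3,5)N 3/5 ok
(3,6)S 1/3 ok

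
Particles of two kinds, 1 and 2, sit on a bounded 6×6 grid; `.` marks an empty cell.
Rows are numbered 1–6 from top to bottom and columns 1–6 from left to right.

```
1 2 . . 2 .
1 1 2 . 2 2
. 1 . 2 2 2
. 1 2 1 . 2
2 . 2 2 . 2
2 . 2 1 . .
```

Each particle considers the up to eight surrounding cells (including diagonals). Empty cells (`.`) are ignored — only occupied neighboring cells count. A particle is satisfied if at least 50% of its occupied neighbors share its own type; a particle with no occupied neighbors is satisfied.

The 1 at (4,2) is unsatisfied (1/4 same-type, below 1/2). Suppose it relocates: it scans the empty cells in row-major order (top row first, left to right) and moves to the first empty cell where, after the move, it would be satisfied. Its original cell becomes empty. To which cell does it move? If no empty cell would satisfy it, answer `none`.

Vacating (4,2). Empty cells in order:
  (1,3): 1/3 same-type → still unsatisfied.
  (1,4): 0/3 same-type → still unsatisfied.
  (1,6): 0/3 same-type → still unsatisfied.
  (2,4): 0/5 same-type → still unsatisfied.
  (3,1): 3/3 same-type → satisfied — stop here.

(3,1)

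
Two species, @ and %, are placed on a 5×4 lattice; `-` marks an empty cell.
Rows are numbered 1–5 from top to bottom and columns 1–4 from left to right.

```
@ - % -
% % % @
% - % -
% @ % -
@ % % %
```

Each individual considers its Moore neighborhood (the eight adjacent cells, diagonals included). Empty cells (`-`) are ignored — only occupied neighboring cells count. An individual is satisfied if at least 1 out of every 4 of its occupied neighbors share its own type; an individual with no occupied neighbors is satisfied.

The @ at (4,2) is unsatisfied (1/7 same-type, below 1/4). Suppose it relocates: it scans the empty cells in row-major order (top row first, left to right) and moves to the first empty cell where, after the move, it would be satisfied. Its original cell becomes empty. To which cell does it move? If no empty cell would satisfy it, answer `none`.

(1,4)

Vacating (4,2). Empty cells in order:
  (1,2): 1/5 same-type → still unsatisfied.
  (1,4): 1/3 same-type → satisfied — stop here.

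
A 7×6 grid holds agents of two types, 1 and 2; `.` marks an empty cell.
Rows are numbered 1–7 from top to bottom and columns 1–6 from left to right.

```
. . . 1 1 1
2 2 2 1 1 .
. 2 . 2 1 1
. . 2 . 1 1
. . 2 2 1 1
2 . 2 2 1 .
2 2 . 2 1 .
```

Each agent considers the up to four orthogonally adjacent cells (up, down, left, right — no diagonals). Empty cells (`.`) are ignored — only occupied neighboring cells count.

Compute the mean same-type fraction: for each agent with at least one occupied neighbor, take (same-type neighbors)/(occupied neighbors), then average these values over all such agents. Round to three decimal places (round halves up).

0.836

Row 1: (1,4)1 2/2 · (1,5)1 3/3 · (1,6)1 1/1
Row 2: (2,1)2 1/1 · (2,2)2 3/3 · (2,3)2 1/2 · (2,4)1 2/4 · (2,5)1 3/3
Row 3: (3,2)2 1/1 · (3,4)2 0/2 · (3,5)1 3/4 · (3,6)1 2/2
Row 4: (4,3)2 1/1 · (4,5)1 3/3 · (4,6)1 3/3
Row 5: (5,3)2 3/3 · (5,4)2 2/3 · (5,5)1 3/4 · (5,6)1 2/2
Row 6: (6,1)2 1/1 · (6,3)2 2/2 · (6,4)2 3/4 · (6,5)1 2/3
Row 7: (7,1)2 2/2 · (7,2)2 1/1 · (7,4)2 1/2 · (7,5)1 1/2
Sum over 27 agents: 2/2 + 3/3 + 1/1 + 1/1 + 3/3 + 1/2 + 2/4 + 3/3 + 1/1 + 0/2 + 3/4 + 2/2 + 1/1 + 3/3 + 3/3 + 3/3 + 2/3 + 3/4 + 2/2 + 1/1 + 2/2 + 3/4 + 2/3 + 2/2 + 1/1 + 1/2 + 1/2 = 271/12; mean = 271/12 ÷ 27 = 271/324 = 0.836419… → 0.836.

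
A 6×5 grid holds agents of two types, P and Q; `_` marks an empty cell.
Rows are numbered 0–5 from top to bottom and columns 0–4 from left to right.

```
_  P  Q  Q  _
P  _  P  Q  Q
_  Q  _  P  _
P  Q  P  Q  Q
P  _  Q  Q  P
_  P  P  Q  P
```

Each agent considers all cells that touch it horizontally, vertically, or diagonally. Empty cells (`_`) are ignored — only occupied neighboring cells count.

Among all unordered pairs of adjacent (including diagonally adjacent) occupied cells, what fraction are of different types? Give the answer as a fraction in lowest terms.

Scan each occupied cell's neighbors to the right and below (and the two forward diagonals) so each pair is counted once.
From row 0: 3 unlike of 9 pairs (running 3/9).
From row 1: 5 unlike of 7 pairs (running 8/16).
From row 2: 4 unlike of 6 pairs (running 12/22).
From row 3: 8 unlike of 14 pairs (running 20/36).
From row 4: 6 unlike of 11 pairs (running 26/47).
From row 5: 2 unlike of 3 pairs (running 28/50).
Total adjacent occupied pairs: 50; unlike-type pairs: 28.
28/50 reduces to 14/25.

14/25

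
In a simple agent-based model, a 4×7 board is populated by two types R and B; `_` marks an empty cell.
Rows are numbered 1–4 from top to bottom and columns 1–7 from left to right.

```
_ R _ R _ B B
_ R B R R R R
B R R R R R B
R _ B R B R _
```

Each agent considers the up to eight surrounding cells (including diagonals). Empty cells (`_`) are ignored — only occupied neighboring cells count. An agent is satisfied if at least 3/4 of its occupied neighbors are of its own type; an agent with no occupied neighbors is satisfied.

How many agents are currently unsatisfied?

(1,2)R 1/2 not
(1,4)R 2/3 not
(1,6)B 1/4 not
(1,7)B 1/3 not
(2,2)R 3/5 not
(2,3)B 0/7 not
(2,4)R 5/6 satisfied
(2,5)R 6/7 satisfied
(2,6)R 4/7 not
(2,7)R 2/5 not
(3,1)B 0/3 not
(3,2)R 3/6 not
(3,3)R 5/7 not
(3,4)R 5/8 not
(3,5)R 7/8 satisfied
(3,6)R 5/7 not
(3,7)B 0/4 not
(4,1)R 1/2 not
(4,3)B 0/4 not
(4,4)R 3/5 not
(4,5)B 0/5 not
(4,6)R 2/4 not
Unsatisfied: (1,2), (1,4), (1,6), (1,7), (2,2), (2,3), (2,6), (2,7), (3,1), (3,2), (3,3), (3,4), (3,6), (3,7), (4,1), (4,3), (4,4), (4,5), (4,6) — 19 in total.

19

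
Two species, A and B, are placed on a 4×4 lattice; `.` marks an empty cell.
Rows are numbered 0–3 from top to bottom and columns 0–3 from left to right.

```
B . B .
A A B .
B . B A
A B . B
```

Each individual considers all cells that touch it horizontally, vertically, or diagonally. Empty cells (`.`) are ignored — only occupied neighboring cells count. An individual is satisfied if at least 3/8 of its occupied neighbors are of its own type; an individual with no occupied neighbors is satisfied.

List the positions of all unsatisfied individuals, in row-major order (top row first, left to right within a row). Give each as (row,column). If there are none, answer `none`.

(0,0)B 0/2 unhappy
(0,2)B 1/2 ok
(1,0)A 1/3 unhappy
(1,1)A 1/6 unhappy
(1,2)B 2/4 ok
(2,0)B 1/4 unhappy
(2,2)B 3/5 ok
(2,3)A 0/3 unhappy
(3,0)A 0/2 unhappy
(3,1)B 2/3 ok
(3,3)B 1/2 ok

(0,0), (1,0), (1,1), (2,0), (2,3), (3,0)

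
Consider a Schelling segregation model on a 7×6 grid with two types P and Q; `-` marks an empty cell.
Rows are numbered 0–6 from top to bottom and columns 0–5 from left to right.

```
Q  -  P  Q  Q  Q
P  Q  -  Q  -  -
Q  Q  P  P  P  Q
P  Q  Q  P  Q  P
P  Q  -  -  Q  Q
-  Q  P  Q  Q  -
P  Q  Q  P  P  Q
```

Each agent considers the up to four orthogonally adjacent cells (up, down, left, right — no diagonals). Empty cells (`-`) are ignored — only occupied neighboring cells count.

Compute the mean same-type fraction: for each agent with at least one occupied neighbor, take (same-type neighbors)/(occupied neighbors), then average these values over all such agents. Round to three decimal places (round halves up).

0.417

(0,0)Q 0/1
(0,2)P 0/1
(0,3)Q 2/3
(0,4)Q 2/2
(0,5)Q 1/1
(1,0)P 0/3
(1,1)Q 1/2
(1,3)Q 1/2
(2,0)Q 1/3
(2,1)Q 3/4
(2,2)P 1/3
(2,3)P 3/4
(2,4)P 1/3
(2,5)Q 0/2
(3,0)P 1/3
(3,1)Q 3/4
(3,2)Q 1/3
(3,3)P 1/3
(3,4)Q 1/4
(3,5)P 0/3
(4,0)P 1/2
(4,1)Q 2/3
(4,4)Q 3/3
(4,5)Q 1/2
(5,1)Q 2/3
(5,2)P 0/3
(5,3)Q 1/3
(5,4)Q 2/3
(6,0)P 0/1
(6,1)Q 2/3
(6,2)Q 1/3
(6,3)P 1/3
(6,4)P 1/3
(6,5)Q 0/1
Sum over 34 agents: 0/1 + 0/1 + 2/3 + 2/2 + 1/1 + 0/3 + 1/2 + 1/2 + 1/3 + 3/4 + 1/3 + 3/4 + 1/3 + 0/2 + 1/3 + 3/4 + 1/3 + 1/3 + 1/4 + 0/3 + 1/2 + 2/3 + 3/3 + 1/2 + 2/3 + 0/3 + 1/3 + 2/3 + 0/1 + 2/3 + 1/3 + 1/3 + 1/3 + 0/1 = 85/6; mean = 85/6 ÷ 34 = 5/12 = 0.416666… → 0.417.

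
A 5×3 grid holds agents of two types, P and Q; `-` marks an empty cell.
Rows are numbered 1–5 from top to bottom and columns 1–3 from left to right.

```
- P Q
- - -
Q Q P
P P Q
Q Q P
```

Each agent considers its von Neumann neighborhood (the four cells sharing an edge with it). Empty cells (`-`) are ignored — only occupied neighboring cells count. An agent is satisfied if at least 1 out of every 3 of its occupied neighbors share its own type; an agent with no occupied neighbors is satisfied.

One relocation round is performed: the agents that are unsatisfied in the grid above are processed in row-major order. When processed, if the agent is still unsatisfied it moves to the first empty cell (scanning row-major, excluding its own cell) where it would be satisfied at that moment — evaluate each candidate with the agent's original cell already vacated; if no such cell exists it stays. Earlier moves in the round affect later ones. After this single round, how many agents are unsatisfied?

Initially unsatisfied (in order): (1,2), (1,3), (3,3), (4,2), (4,3), (5,3).
  (1,2) → (1,1).
  (1,3): now satisfied by earlier moves; stays.
  (3,3) → (1,2).
  (4,2) → (2,1).
  (4,3) → (2,2).
  (5,3) → (4,2).
Resulting grid:
P P Q
P Q -
Q Q -
P P -
Q Q -
Unsatisfied now: (1,3).

1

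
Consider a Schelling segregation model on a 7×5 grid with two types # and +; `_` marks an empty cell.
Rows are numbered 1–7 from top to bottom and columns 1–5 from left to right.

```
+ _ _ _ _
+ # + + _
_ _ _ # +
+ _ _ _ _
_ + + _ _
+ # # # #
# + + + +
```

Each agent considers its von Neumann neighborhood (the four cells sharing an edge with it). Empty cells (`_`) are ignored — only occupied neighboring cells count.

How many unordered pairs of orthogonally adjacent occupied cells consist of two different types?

Scan each occupied cell's neighbors to the right and below so each pair is counted once.
From row 1: 0 unlike of 1 pairs (running 0/1).
From row 2: 3 unlike of 4 pairs (running 3/5).
From row 3: 1 unlike of 1 pairs (running 4/6).
From row 5: 2 unlike of 3 pairs (running 6/9).
From row 6: 6 unlike of 9 pairs (running 12/18).
From row 7: 1 unlike of 4 pairs (running 13/22).
Total adjacent occupied pairs: 22; unlike-type pairs: 13.

13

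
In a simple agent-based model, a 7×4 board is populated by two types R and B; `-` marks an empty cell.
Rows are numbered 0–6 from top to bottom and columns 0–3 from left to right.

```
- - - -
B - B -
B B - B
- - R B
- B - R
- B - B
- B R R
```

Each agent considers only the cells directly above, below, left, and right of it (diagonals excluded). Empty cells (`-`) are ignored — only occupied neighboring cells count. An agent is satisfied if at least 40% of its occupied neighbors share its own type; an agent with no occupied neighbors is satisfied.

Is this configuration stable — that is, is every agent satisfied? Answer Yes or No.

No

Row 1: (1,0)B 1/1 satisfied · (1,2)B 0/0 satisfied
Row 2: (2,0)B 2/2 satisfied · (2,1)B 1/1 satisfied · (2,3)B 1/1 satisfied
Row 3: (3,2)R 0/1 not · (3,3)B 1/3 not
Row 4: (4,1)B 1/1 satisfied · (4,3)R 0/2 not
Row 5: (5,1)B 2/2 satisfied · (5,3)B 0/2 not
Row 6: (6,1)B 1/2 satisfied · (6,2)R 1/2 satisfied · (6,3)R 1/2 satisfied
For instance (3,2) has only 0/1 same-type neighbors, below 2/5.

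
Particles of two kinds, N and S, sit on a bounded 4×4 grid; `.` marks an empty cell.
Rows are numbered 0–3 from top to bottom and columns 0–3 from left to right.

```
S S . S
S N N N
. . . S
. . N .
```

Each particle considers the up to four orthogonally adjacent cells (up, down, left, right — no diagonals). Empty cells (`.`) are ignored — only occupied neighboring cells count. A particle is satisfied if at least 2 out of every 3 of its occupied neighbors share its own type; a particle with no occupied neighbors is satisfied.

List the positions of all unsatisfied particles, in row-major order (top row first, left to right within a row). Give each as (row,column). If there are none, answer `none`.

(0,1), (0,3), (1,0), (1,1), (1,3), (2,3)

(0,0)S 2/2 satisfied
(0,1)S 1/2 not
(0,3)S 0/1 not
(1,0)S 1/2 not
(1,1)N 1/3 not
(1,2)N 2/2 satisfied
(1,3)N 1/3 not
(2,3)S 0/1 not
(3,2)N 0/0 satisfied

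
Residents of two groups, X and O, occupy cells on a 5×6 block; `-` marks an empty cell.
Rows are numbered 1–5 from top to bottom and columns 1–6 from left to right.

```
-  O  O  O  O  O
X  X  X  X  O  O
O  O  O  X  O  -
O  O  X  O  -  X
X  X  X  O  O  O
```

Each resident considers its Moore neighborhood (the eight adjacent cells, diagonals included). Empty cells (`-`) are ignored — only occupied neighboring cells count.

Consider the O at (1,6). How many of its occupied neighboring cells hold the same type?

3

Occupied neighbors of (1,6): (1,5)=O, (2,5)=O, (2,6)=O.
Same type (O): 3 of 3.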